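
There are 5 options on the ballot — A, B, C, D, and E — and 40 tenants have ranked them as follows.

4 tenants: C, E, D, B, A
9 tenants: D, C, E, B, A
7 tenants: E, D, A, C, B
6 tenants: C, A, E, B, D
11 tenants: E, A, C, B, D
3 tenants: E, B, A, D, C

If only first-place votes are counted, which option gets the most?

E

First-place vote totals:
  A: 0
  B: 0
  C: 10
  D: 9
  E: 21
E has the most first-place votes.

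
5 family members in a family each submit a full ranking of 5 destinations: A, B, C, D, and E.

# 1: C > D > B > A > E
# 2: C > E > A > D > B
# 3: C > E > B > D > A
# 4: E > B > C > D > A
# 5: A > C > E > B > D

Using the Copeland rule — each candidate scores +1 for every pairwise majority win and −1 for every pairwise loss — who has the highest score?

C

Pairwise results:
  A vs B: B wins 3–2.
  A vs C: C wins 4–1.
  A vs D: D wins 3–2.
  A vs E: E wins 3–2.
  B vs C: C wins 4–1.
  B vs D: B wins 3–2.
  B vs E: E wins 4–1.
  C vs D: C wins 5–0.
  C vs E: C wins 4–1.
  D vs E: E wins 4–1.
Copeland scores (wins − losses):
  A: 0 − 4 = -4
  B: 2 − 2 = 0
  C: 4 − 0 = 4
  D: 1 − 3 = -2
  E: 3 − 1 = 2
C has the best Copeland score.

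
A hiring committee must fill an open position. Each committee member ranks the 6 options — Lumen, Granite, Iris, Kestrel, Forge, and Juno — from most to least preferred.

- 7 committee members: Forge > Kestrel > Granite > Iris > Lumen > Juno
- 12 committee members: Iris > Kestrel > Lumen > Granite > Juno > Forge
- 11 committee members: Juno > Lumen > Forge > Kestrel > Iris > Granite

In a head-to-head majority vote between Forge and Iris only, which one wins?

Forge

Ballots ranking Forge above Iris: 7+11 = 18.
Ballots ranking Iris above Forge: 12.
Forge wins the head-to-head, 18–12.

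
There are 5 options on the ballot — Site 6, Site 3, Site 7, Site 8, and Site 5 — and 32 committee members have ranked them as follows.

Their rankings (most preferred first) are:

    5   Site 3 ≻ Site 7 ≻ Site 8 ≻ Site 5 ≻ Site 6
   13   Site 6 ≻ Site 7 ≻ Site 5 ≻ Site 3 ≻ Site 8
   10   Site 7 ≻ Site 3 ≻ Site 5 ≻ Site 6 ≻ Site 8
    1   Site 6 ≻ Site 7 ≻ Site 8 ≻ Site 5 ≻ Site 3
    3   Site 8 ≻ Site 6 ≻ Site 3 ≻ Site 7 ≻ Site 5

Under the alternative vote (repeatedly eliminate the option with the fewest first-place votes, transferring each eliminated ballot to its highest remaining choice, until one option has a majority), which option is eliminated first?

Round 1: Site 6 14, Site 7 10, Site 3 5, Site 8 3, Site 5 0. Site 5 has the fewest and is eliminated.
Round 2: Site 6 14, Site 7 10, Site 3 5, Site 8 3. Site 8 has the fewest and is eliminated.
Round 3: Site 6 17, Site 7 10, Site 3 5. Site 6 has a majority.

Site 5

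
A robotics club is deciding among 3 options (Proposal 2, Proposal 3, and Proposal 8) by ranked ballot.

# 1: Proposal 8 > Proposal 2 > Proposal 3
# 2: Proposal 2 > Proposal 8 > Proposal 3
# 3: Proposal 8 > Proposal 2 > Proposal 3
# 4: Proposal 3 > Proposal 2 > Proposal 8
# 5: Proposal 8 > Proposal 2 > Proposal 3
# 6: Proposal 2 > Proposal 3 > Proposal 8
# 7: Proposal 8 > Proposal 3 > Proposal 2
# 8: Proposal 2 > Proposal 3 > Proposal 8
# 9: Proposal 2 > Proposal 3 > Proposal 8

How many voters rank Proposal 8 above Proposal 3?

Ballots ranking Proposal 8 above Proposal 3: 5.
Ballots ranking Proposal 3 above Proposal 8: 4.
So 5 of 9 voters prefer Proposal 8 to Proposal 3.

5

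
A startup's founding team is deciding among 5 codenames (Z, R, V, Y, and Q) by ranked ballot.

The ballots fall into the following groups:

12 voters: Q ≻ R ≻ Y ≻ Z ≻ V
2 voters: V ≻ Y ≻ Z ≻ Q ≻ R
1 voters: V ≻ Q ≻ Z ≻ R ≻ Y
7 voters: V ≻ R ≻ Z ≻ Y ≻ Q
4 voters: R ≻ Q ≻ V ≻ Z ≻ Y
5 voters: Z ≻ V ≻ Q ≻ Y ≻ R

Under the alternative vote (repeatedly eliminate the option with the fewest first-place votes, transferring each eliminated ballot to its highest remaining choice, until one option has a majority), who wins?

Q

Round 1: Q 12, V 10, Z 5, R 4, Y 0. Y has the fewest and is eliminated.
Round 2: Q 12, V 10, Z 5, R 4. R has the fewest and is eliminated.
Round 3: Q 16, V 10, Z 5. Q has a majority.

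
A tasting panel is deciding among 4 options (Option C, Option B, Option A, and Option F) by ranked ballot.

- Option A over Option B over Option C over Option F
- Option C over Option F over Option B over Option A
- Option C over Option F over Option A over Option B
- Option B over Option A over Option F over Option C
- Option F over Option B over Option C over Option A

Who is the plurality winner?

Option C

First-place vote totals:
  Option C: 2
  Option B: 1
  Option A: 1
  Option F: 1
Option C has the most first-place votes.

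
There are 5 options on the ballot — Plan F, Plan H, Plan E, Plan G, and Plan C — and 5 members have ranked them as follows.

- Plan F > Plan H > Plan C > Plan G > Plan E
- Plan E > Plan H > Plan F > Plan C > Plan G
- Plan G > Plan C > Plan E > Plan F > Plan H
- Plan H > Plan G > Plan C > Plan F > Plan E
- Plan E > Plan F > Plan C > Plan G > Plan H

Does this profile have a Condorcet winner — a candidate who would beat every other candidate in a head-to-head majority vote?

Head-to-head results (5 voters total):
Plan F vs Plan H: Plan F wins 3–2.
Plan F vs Plan E: Plan E wins 3–2.
Plan F vs Plan G: Plan F wins 3–2.
Plan F vs Plan C: Plan F wins 3–2.
Plan H vs Plan E: Plan E wins 3–2.
Plan H vs Plan G: Plan H wins 3–2.
Plan H vs Plan C: Plan H wins 3–2.
Plan E vs Plan G: Plan G wins 3–2.
Plan E vs Plan C: Plan C wins 3–2.
Plan G vs Plan C: Plan C wins 3–2.
No candidate beats all others: Plan F beats Plan G beats Plan E beats Plan F, a majority cycle.

No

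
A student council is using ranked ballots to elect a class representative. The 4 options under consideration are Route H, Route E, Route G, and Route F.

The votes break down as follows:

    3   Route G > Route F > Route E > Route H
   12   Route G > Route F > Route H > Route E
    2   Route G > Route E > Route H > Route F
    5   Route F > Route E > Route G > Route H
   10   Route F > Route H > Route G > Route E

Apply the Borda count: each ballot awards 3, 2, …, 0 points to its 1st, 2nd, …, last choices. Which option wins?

Route F

Borda scores:
  Route H: 3·0 + 12·1 + 2·1 + 5·0 + 10·2 = 34
  Route E: 3·1 + 12·0 + 2·2 + 5·2 + 10·0 = 17
  Route G: 3·3 + 12·3 + 2·3 + 5·1 + 10·1 = 66
  Route F: 3·2 + 12·2 + 2·0 + 5·3 + 10·3 = 75
Route F has the highest total.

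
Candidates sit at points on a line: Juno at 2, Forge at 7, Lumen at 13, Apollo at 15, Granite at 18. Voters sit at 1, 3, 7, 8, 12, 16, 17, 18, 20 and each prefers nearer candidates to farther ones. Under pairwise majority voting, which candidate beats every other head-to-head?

With single-peaked preferences on a line, the Condorcet winner is the candidate closest to the median voter.
The median voter (position 12) is closest to Lumen at 13.
Check: Lumen vs Forge — voters closer to Lumen: 5 of 9.

Lumen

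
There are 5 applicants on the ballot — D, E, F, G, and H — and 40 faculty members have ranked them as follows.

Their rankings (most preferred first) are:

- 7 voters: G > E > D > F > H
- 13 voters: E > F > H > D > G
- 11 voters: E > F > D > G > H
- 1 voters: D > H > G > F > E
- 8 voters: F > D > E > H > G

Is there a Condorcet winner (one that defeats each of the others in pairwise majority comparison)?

Head-to-head results (40 voters total):
D vs E: E wins 31–9.
D vs F: F wins 32–8.
D vs G: D wins 33–7.
D vs H: D wins 27–13.
E vs F: E wins 31–9.
E vs G: E wins 32–8.
E vs H: E wins 39–1.
F vs G: F wins 32–8.
F vs H: F wins 39–1.
G vs H: H wins 22–18.
E beats each rival — D (31–9), F (31–9), G (32–8), H (39–1) — so E is the Condorcet winner.

Yes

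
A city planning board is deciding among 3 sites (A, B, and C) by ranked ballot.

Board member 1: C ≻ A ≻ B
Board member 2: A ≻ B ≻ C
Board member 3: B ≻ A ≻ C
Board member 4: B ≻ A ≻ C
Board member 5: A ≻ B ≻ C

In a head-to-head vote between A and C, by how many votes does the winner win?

Ballots ranking A above C: 4.
Ballots ranking C above A: 1.
A wins 4–1, a margin of 3.

3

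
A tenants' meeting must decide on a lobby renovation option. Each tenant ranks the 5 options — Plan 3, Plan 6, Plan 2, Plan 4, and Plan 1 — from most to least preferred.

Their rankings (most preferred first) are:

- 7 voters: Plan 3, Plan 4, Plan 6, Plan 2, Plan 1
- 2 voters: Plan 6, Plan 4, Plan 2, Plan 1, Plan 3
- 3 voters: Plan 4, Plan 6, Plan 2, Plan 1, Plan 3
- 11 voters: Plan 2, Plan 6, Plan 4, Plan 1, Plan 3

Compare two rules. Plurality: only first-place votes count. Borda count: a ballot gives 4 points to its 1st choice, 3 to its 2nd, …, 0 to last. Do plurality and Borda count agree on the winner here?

No

Plurality first-place counts: Plan 3 7, Plan 6 2, Plan 2 11, Plan 4 3, Plan 1 0 → Plan 2.
Borda totals: Plan 3 28, Plan 6 64, Plan 2 61, Plan 4 61, Plan 1 16 → Plan 6.
The two rules disagree: plurality picks Plan 2, Borda picks Plan 6.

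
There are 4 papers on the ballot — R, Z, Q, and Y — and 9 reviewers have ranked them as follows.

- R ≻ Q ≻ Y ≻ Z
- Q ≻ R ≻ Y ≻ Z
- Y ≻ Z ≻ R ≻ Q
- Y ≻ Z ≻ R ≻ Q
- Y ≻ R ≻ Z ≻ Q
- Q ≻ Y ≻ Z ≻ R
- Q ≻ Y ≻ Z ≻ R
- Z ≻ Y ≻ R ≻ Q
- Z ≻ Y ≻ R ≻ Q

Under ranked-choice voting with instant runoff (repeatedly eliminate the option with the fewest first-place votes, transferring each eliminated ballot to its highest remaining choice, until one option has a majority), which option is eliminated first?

R

Round 1: Q 3, Y 3, Z 2, R 1. R has the fewest and is eliminated.
Round 2: Q 4, Y 3, Z 2. Z has the fewest and is eliminated.
Round 3: Y 5, Q 4. Y has a majority.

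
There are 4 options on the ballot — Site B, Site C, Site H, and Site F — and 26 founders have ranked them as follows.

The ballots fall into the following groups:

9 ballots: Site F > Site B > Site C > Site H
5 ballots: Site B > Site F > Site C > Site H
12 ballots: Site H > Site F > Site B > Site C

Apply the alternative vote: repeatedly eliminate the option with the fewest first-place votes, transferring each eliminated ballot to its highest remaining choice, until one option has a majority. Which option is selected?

Round 1: Site H 12, Site F 9, Site B 5, Site C 0. Site C has the fewest and is eliminated.
Round 2: Site H 12, Site F 9, Site B 5. Site B has the fewest and is eliminated.
Round 3: Site F 14, Site H 12. Site F has a majority.

Site F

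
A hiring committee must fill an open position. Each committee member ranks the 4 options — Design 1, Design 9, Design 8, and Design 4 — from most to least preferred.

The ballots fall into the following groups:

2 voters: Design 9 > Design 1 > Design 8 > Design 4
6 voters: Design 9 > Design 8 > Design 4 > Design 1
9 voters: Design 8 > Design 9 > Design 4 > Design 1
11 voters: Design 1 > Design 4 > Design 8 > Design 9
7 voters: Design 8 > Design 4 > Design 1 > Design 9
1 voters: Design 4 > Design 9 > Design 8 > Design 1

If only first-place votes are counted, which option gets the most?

First-place vote totals:
  Design 1: 11
  Design 9: 8
  Design 8: 16
  Design 4: 1
Design 8 has the most first-place votes.

Design 8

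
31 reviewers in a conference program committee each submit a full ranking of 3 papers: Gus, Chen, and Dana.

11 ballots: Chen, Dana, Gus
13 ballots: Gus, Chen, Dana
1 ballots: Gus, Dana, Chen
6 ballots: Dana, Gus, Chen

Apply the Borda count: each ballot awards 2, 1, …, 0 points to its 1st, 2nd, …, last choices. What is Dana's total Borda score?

Borda scores:
  Gus: 11·0 + 13·2 + 2 + 6·1 = 34
  Chen: 11·2 + 13·1 + 0 + 6·0 = 35
  Dana: 11·1 + 13·0 + 1 + 6·2 = 24

24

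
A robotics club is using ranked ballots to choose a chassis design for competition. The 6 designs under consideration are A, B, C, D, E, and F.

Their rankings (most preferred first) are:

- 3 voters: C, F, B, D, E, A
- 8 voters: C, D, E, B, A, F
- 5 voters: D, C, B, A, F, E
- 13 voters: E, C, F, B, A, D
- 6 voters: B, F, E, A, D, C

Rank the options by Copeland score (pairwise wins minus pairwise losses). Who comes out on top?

Pairwise results:
  A vs B: B wins 35–0.
  A vs C: C wins 29–6.
  A vs D: A wins 19–16.
  A vs E: E wins 30–5.
  A vs F: F wins 22–13.
  B vs C: C wins 29–6.
  B vs D: B wins 22–13.
  B vs E: E wins 21–14.
  B vs F: B wins 19–16.
  C vs D: C wins 24–11.
  C vs E: E wins 19–16.
  C vs F: C wins 29–6.
  D vs E: E wins 19–16.
  D vs F: F wins 22–13.
  E vs F: E wins 21–14.
Copeland scores (wins − losses):
  A: 1 − 4 = -3
  B: 3 − 2 = 1
  C: 4 − 1 = 3
  D: 0 − 5 = -5
  E: 5 − 0 = 5
  F: 2 − 3 = -1
E has the best Copeland score.

E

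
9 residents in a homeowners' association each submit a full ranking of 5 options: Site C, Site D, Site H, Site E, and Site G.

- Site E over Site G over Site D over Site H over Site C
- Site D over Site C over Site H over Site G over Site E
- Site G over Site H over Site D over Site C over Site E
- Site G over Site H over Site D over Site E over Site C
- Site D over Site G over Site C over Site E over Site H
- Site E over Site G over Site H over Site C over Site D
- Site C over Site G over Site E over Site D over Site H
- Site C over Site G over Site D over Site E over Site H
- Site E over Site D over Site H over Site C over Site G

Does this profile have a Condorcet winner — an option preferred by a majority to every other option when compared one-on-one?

Head-to-head results (9 voters total):
Site C vs Site D: Site D wins 6–3.
Site C vs Site H: Site H wins 5–4.
Site C vs Site E: Site C wins 5–4.
Site C vs Site G: Site G wins 5–4.
Site D vs Site H: Site D wins 6–3.
Site D vs Site E: Site D wins 5–4.
Site D vs Site G: Site G wins 6–3.
Site H vs Site E: Site E wins 6–3.
Site H vs Site G: Site G wins 7–2.
Site E vs Site G: Site G wins 6–3.
Site G beats each rival — Site C (5–4), Site D (6–3), Site H (7–2), Site E (6–3) — so Site G is the Condorcet winner.

Yes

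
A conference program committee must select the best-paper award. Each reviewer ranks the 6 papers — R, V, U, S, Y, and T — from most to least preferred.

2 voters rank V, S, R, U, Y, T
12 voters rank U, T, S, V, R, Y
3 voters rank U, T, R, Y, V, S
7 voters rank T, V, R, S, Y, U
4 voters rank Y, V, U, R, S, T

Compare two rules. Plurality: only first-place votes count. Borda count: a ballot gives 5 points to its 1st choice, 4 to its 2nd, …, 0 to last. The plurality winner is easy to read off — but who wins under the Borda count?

T

Plurality first-place counts: R 0, V 2, U 15, S 0, Y 4, T 7 → U.
Borda totals: R 56, V 81, U 91, S 62, Y 35, T 95 → T.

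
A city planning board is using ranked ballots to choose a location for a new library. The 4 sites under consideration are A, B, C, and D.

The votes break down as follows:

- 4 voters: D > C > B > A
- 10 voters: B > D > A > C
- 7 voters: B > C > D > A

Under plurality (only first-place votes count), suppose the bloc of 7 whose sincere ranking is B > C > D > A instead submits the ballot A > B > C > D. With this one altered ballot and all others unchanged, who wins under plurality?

B

First-place totals with the altered ballot: A 7, B 10, C 0, D 4.
The winner is unchanged: still B.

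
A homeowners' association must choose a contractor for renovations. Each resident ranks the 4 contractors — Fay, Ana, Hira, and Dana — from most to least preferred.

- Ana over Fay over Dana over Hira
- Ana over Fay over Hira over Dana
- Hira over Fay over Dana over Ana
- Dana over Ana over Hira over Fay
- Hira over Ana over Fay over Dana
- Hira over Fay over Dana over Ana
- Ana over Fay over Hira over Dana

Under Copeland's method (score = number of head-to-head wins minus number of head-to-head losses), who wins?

Ana

Pairwise results:
  Fay vs Ana: Ana wins 5–2.
  Fay vs Hira: Hira wins 4–3.
  Fay vs Dana: Fay wins 6–1.
  Ana vs Hira: Ana wins 4–3.
  Ana vs Dana: Ana wins 4–3.
  Hira vs Dana: Hira wins 5–2.
Copeland scores (wins − losses):
  Fay: 1 − 2 = -1
  Ana: 3 − 0 = 3
  Hira: 2 − 1 = 1
  Dana: 0 − 3 = -3
Ana has the best Copeland score.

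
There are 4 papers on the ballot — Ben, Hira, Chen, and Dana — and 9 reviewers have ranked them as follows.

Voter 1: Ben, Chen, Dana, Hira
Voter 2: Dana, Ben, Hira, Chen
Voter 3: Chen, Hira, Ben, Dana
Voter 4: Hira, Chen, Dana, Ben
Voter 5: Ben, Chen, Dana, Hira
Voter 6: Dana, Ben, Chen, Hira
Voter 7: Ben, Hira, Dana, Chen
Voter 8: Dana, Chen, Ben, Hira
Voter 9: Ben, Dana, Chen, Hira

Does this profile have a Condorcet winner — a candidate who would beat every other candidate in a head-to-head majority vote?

Head-to-head results (9 voters total):
Ben vs Hira: Ben wins 7–2.
Ben vs Chen: Ben wins 6–3.
Ben vs Dana: Ben wins 5–4.
Hira vs Chen: Chen wins 6–3.
Hira vs Dana: Dana wins 6–3.
Chen vs Dana: Dana wins 5–4.
Ben beats each rival — Hira (7–2), Chen (6–3), Dana (5–4) — so Ben is the Condorcet winner.

Yes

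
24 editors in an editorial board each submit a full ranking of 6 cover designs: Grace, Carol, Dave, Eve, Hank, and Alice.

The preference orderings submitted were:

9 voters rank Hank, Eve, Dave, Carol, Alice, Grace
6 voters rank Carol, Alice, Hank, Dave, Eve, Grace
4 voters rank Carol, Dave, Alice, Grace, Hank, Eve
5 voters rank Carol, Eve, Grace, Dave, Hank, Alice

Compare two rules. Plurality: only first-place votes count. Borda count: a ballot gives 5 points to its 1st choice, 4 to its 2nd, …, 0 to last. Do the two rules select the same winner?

Plurality first-place counts: Grace 0, Carol 15, Dave 0, Eve 0, Hank 9, Alice 0 → Carol.
Borda totals: Grace 23, Carol 93, Dave 65, Eve 62, Hank 72, Alice 45 → Carol.
The two rules agree on Carol.

Yes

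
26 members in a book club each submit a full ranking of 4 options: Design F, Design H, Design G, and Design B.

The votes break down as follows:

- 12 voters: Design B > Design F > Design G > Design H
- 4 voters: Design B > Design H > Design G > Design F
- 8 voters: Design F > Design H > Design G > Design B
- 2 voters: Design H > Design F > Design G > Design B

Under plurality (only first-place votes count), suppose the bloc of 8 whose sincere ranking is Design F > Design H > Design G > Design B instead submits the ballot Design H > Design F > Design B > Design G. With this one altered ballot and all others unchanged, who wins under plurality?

Design B

First-place totals with the altered ballot: Design F 0, Design H 10, Design G 0, Design B 16.
The winner is unchanged: still Design B.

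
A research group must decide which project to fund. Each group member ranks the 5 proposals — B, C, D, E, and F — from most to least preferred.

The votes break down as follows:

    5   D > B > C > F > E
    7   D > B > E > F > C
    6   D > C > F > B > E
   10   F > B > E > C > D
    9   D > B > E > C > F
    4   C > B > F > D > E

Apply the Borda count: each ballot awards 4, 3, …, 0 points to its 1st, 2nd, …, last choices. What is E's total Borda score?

Borda scores:
  B: 5·3 + 7·3 + 6·1 + 10·3 + 9·3 + 4·3 = 111
  C: 5·2 + 7·0 + 6·3 + 10·1 + 9·1 + 4·4 = 63
  D: 5·4 + 7·4 + 6·4 + 10·0 + 9·4 + 4·1 = 112
  E: 5·0 + 7·2 + 6·0 + 10·2 + 9·2 + 4·0 = 52
  F: 5·1 + 7·1 + 6·2 + 10·4 + 9·0 + 4·2 = 72

52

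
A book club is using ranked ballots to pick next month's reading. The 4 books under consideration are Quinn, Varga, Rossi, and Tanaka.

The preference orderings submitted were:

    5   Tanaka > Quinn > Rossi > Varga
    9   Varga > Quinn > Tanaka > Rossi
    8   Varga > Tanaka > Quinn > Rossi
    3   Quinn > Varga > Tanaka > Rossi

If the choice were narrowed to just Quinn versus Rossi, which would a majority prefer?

Quinn

Ballots ranking Quinn above Rossi: 5+9+8+3 = 25.
Ballots ranking Rossi above Quinn: 0.
Quinn wins the head-to-head, 25–0.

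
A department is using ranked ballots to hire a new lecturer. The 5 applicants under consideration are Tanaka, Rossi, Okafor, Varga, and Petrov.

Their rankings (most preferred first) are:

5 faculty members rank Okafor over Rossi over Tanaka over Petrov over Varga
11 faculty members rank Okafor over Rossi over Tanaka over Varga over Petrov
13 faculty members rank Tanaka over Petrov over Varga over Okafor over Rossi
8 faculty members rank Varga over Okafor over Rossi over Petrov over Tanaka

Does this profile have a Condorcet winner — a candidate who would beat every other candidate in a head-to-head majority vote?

No

Head-to-head results (37 voters total):
Tanaka vs Rossi: Rossi wins 24–13.
Tanaka vs Okafor: Okafor wins 24–13.
Tanaka vs Varga: Tanaka wins 29–8.
Tanaka vs Petrov: Tanaka wins 29–8.
Rossi vs Okafor: Okafor wins 37–0.
Rossi vs Varga: Varga wins 21–16.
Rossi vs Petrov: Rossi wins 24–13.
Okafor vs Varga: Varga wins 21–16.
Okafor vs Petrov: Okafor wins 24–13.
Varga vs Petrov: Varga wins 19–18.
No candidate beats all others: Tanaka beats Varga beats Rossi beats Tanaka, a majority cycle.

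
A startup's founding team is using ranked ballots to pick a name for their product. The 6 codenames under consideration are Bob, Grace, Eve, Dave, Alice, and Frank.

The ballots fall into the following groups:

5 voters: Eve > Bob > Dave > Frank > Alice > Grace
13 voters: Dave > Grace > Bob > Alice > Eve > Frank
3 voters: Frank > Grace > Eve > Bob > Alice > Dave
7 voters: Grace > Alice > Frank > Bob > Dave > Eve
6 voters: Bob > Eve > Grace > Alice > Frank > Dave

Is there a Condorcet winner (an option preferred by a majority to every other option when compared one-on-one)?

No

Head-to-head results (34 voters total):
Bob vs Grace: Grace wins 23–11.
Bob vs Eve: Bob wins 26–8.
Bob vs Dave: Bob wins 21–13.
Bob vs Alice: Bob wins 27–7.
Bob vs Frank: Bob wins 24–10.
Grace vs Eve: Grace wins 23–11.
Grace vs Dave: Dave wins 18–16.
Grace vs Alice: Grace wins 29–5.
Grace vs Frank: Grace wins 26–8.
Eve vs Dave: Dave wins 20–14.
Eve vs Alice: Alice wins 20–14.
Eve vs Frank: Eve wins 24–10.
Dave vs Alice: Dave wins 18–16.
Dave vs Frank: Dave wins 18–16.
Alice vs Frank: Alice wins 26–8.
No candidate beats all others: Bob beats Dave beats Grace beats Bob, a majority cycle.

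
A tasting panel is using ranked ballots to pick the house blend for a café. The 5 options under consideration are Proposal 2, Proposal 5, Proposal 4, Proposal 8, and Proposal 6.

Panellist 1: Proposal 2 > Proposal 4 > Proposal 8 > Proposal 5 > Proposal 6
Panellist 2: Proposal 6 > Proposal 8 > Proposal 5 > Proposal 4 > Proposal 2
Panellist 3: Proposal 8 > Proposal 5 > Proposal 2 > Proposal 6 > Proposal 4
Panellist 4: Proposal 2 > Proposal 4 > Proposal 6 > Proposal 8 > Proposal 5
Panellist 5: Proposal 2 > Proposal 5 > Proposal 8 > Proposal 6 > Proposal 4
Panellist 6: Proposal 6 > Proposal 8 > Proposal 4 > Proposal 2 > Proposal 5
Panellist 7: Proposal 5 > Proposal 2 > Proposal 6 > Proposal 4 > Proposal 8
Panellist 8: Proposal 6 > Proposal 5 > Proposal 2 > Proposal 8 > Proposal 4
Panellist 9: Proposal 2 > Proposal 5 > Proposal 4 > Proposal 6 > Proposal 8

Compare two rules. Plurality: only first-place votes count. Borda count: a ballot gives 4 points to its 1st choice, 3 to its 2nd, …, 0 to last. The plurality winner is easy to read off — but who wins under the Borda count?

Plurality first-place counts: Proposal 2 4, Proposal 5 1, Proposal 4 0, Proposal 8 1, Proposal 6 3 → Proposal 2.
Borda totals: Proposal 2 24, Proposal 5 19, Proposal 4 12, Proposal 8 16, Proposal 6 19 → Proposal 2.

Proposal 2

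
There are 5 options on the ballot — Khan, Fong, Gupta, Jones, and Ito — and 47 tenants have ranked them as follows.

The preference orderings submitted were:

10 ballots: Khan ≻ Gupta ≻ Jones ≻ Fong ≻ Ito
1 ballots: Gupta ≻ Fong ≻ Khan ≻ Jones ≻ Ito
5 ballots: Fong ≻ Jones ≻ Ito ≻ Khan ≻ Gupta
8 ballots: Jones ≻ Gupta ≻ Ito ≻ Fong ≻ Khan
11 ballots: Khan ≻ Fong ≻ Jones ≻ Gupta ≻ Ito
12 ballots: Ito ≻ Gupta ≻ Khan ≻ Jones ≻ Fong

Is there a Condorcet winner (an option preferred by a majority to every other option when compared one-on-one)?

Head-to-head results (47 voters total):
Khan vs Fong: Khan wins 33–14.
Khan vs Gupta: Khan wins 26–21.
Khan vs Jones: Khan wins 34–13.
Khan vs Ito: Ito wins 25–22.
Fong vs Gupta: Gupta wins 31–16.
Fong vs Jones: Jones wins 30–17.
Fong vs Ito: Fong wins 27–20.
Gupta vs Jones: Jones wins 24–23.
Gupta vs Ito: Gupta wins 30–17.
Jones vs Ito: Jones wins 35–12.
No candidate beats all others: Khan beats Fong beats Ito beats Khan, a majority cycle.

No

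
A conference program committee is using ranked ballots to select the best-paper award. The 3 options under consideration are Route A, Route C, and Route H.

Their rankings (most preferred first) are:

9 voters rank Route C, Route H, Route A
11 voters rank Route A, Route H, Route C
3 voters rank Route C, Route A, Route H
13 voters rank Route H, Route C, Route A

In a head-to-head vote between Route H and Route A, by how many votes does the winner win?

8

Ballots ranking Route H above Route A: 9+13 = 22.
Ballots ranking Route A above Route H: 11+3 = 14.
Route H wins 22–14, a margin of 8.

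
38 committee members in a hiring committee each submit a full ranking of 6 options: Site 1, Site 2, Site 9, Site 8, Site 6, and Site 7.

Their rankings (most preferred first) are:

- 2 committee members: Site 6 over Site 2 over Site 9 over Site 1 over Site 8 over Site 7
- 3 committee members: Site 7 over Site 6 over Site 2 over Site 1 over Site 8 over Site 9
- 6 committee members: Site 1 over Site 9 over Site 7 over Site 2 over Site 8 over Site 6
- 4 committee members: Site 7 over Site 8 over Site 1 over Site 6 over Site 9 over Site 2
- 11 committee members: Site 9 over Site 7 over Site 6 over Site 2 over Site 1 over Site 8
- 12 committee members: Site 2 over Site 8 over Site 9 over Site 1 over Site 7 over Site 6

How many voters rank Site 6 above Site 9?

9

Ballots ranking Site 6 above Site 9: 2+3+4 = 9.
Ballots ranking Site 9 above Site 6: 6+11+12 = 29.
So 9 of 38 voters prefer Site 6 to Site 9.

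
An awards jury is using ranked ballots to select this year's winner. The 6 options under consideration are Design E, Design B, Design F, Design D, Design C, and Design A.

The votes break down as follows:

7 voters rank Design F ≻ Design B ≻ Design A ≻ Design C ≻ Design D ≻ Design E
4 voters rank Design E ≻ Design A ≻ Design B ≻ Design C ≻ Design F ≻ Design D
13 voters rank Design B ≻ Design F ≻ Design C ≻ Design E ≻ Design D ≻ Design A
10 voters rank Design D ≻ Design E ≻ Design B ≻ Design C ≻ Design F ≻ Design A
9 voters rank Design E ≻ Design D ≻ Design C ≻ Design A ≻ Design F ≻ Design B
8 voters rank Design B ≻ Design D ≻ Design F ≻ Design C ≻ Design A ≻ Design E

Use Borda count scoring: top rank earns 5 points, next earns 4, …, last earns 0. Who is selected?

Borda scores:
  Design E: 7·0 + 4·5 + 13·2 + 10·4 + 9·5 + 8·0 = 131
  Design B: 7·4 + 4·3 + 13·5 + 10·3 + 9·0 + 8·5 = 175
  Design F: 7·5 + 4·1 + 13·4 + 10·1 + 9·1 + 8·3 = 134
  Design D: 7·1 + 4·0 + 13·1 + 10·5 + 9·4 + 8·4 = 138
  Design C: 7·2 + 4·2 + 13·3 + 10·2 + 9·3 + 8·2 = 124
  Design A: 7·3 + 4·4 + 13·0 + 10·0 + 9·2 + 8·1 = 63
Design B has the highest total.

Design B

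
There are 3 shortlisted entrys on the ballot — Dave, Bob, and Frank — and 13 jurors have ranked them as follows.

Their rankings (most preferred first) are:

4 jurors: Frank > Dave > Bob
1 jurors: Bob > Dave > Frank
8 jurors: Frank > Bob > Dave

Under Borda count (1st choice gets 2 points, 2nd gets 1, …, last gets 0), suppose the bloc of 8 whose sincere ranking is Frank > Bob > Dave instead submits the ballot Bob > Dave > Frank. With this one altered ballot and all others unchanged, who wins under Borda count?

Bob

Borda totals with the altered ballot: Dave 13, Bob 18, Frank 8.
The switch changes the winner from Frank to Bob.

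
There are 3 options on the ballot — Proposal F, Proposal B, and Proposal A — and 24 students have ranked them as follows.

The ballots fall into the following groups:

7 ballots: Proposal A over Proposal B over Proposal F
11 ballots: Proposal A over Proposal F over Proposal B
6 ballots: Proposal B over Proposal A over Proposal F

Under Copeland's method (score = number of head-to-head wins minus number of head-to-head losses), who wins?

Pairwise results:
  Proposal F vs Proposal B: Proposal B wins 13–11.
  Proposal F vs Proposal A: Proposal A wins 24–0.
  Proposal B vs Proposal A: Proposal A wins 18–6.
Copeland scores (wins − losses):
  Proposal F: 0 − 2 = -2
  Proposal B: 1 − 1 = 0
  Proposal A: 2 − 0 = 2
Proposal A has the best Copeland score.

Proposal A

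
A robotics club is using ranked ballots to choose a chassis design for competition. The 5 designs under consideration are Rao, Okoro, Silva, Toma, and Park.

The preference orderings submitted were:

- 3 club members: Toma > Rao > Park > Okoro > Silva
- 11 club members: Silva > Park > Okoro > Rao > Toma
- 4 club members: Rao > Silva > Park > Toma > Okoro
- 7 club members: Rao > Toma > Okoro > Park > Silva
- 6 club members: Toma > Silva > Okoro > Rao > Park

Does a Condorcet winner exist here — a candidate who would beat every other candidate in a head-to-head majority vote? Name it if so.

None — there is no Condorcet winner

Head-to-head results (31 voters total):
Rao vs Okoro: Okoro wins 17–14.
Rao vs Silva: Silva wins 17–14.
Rao vs Toma: Rao wins 22–9.
Rao vs Park: Rao wins 20–11.
Okoro vs Silva: Silva wins 21–10.
Okoro vs Toma: Toma wins 20–11.
Okoro vs Park: Park wins 18–13.
Silva vs Toma: Toma wins 16–15.
Silva vs Park: Silva wins 21–10.
Toma vs Park: Toma wins 16–15.
No candidate beats all others: Rao beats Toma beats Okoro beats Rao, a majority cycle.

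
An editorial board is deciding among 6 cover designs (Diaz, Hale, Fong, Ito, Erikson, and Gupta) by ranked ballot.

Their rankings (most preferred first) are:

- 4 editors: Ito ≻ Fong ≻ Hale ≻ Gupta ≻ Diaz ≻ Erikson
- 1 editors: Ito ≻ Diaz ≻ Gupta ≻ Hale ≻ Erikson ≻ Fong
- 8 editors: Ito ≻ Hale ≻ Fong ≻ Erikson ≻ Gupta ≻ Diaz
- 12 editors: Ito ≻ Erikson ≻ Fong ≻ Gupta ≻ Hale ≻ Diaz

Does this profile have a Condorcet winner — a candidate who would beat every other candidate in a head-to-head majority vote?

Head-to-head results (25 voters total):
Diaz vs Hale: Hale wins 24–1.
Diaz vs Fong: Fong wins 24–1.
Diaz vs Ito: Ito wins 25–0.
Diaz vs Erikson: Erikson wins 20–5.
Diaz vs Gupta: Gupta wins 24–1.
Hale vs Fong: Fong wins 16–9.
Hale vs Ito: Ito wins 25–0.
Hale vs Erikson: Hale wins 13–12.
Hale vs Gupta: Gupta wins 13–12.
Fong vs Ito: Ito wins 25–0.
Fong vs Erikson: Erikson wins 13–12.
Fong vs Gupta: Fong wins 24–1.
Ito vs Erikson: Ito wins 25–0.
Ito vs Gupta: Ito wins 25–0.
Erikson vs Gupta: Erikson wins 20–5.
Ito beats each rival — Diaz (25–0), Hale (25–0), Fong (25–0), Erikson (25–0), Gupta (25–0) — so Ito is the Condorcet winner.

Yes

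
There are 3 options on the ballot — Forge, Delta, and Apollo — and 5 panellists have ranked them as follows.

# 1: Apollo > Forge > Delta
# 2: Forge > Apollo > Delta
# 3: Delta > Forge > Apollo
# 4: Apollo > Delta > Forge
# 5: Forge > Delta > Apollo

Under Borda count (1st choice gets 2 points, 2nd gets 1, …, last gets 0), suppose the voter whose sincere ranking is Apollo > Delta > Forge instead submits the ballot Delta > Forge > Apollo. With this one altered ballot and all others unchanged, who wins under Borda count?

Borda totals with the altered ballot: Forge 7, Delta 5, Apollo 3.
The winner is unchanged: still Forge.

Forge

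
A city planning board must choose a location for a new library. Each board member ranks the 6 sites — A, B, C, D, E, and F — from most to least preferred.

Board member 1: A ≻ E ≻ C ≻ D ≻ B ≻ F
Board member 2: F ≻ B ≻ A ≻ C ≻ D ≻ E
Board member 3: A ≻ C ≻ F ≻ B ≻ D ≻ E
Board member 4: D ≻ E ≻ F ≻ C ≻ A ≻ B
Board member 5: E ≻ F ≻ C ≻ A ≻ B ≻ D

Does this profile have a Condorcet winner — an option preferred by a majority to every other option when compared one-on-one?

No

Head-to-head results (5 voters total):
A vs B: A wins 4–1.
A vs C: A wins 3–2.
A vs D: A wins 4–1.
A vs E: A wins 3–2.
A vs F: F wins 3–2.
B vs C: C wins 4–1.
B vs D: B wins 3–2.
B vs E: E wins 3–2.
B vs F: F wins 4–1.
C vs D: C wins 4–1.
C vs E: E wins 3–2.
C vs F: F wins 3–2.
D vs E: D wins 3–2.
D vs F: F wins 3–2.
E vs F: E wins 3–2.
No candidate beats all others: A beats E beats F beats A, a majority cycle.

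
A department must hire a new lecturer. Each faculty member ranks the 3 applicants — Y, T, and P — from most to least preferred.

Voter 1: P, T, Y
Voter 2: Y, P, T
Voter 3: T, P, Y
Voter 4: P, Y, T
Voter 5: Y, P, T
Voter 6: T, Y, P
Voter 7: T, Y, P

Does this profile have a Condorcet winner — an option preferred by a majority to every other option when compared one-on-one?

No

Head-to-head results (7 voters total):
Y vs T: T wins 4–3.
Y vs P: Y wins 4–3.
T vs P: P wins 4–3.
No candidate beats all others: Y beats P beats T beats Y, a majority cycle.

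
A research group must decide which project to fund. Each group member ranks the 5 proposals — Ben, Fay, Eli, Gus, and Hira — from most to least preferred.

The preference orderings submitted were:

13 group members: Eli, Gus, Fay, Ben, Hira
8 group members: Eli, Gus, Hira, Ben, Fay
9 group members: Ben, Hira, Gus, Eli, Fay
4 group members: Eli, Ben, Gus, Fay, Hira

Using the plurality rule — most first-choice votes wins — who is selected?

Eli

First-place vote totals:
  Ben: 9
  Fay: 0
  Eli: 25
  Gus: 0
  Hira: 0
Eli has the most first-place votes.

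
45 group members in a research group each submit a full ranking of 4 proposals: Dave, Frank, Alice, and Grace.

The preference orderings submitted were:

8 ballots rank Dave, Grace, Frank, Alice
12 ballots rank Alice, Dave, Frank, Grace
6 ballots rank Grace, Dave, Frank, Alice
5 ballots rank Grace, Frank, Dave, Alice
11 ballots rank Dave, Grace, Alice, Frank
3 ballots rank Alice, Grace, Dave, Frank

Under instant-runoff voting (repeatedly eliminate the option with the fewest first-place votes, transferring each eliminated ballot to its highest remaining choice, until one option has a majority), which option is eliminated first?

Round 1: Dave 19, Alice 15, Grace 11, Frank 0. Frank has the fewest and is eliminated.
Round 2: Dave 19, Alice 15, Grace 11. Grace has the fewest and is eliminated.
Round 3: Dave 30, Alice 15. Dave has a majority.

Frank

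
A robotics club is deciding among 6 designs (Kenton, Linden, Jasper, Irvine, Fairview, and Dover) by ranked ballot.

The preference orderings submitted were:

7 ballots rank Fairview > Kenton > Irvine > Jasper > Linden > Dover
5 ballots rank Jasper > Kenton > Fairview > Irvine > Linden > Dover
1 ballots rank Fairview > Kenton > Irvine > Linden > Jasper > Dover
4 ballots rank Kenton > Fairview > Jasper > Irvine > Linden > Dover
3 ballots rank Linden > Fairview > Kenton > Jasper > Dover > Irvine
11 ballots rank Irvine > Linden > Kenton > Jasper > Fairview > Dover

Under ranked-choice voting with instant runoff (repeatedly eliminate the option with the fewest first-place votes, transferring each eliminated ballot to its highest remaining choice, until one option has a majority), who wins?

Round 1: Irvine 11, Fairview 8, Jasper 5, Kenton 4, Linden 3, Dover 0. Dover has the fewest and is eliminated.
Round 2: Irvine 11, Fairview 8, Jasper 5, Kenton 4, Linden 3. Linden has the fewest and is eliminated.
Round 3: Irvine 11, Fairview 11, Jasper 5, Kenton 4. Kenton has the fewest and is eliminated.
Round 4: Fairview 15, Irvine 11, Jasper 5. Jasper has the fewest and is eliminated.
Round 5: Fairview 20, Irvine 11. Fairview has a majority.

Fairview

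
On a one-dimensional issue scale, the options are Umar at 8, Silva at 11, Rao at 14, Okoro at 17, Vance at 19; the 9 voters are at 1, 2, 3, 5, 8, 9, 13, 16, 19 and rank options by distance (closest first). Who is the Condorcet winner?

Umar

With single-peaked preferences on a line, the Condorcet winner is the candidate closest to the median voter.
The median voter (position 8) is closest to Umar at 8.
Check: Umar vs Rao — voters closer to Umar: 6 of 9.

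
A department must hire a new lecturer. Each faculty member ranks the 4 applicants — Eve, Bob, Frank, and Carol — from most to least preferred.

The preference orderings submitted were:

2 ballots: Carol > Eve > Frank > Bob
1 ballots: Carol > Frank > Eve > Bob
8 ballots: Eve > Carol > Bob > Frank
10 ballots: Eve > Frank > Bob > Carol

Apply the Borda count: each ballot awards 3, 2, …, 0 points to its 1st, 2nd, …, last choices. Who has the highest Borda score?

Eve

Borda scores:
  Eve: 2·2 + 1 + 8·3 + 10·3 = 59
  Bob: 2·0 + 0 + 8·1 + 10·1 = 18
  Frank: 2·1 + 2 + 8·0 + 10·2 = 24
  Carol: 2·3 + 3 + 8·2 + 10·0 = 25
Eve has the highest total.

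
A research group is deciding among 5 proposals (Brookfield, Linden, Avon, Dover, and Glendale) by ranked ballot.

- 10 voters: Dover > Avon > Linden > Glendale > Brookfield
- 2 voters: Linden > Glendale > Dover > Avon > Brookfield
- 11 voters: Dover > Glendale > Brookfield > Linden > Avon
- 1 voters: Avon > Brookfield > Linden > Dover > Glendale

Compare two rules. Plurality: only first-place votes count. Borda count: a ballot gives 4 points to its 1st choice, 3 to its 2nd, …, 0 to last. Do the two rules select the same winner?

Yes

Plurality first-place counts: Brookfield 0, Linden 2, Avon 1, Dover 21, Glendale 0 → Dover.
Borda totals: Brookfield 25, Linden 41, Avon 36, Dover 89, Glendale 49 → Dover.
The two rules agree on Dover.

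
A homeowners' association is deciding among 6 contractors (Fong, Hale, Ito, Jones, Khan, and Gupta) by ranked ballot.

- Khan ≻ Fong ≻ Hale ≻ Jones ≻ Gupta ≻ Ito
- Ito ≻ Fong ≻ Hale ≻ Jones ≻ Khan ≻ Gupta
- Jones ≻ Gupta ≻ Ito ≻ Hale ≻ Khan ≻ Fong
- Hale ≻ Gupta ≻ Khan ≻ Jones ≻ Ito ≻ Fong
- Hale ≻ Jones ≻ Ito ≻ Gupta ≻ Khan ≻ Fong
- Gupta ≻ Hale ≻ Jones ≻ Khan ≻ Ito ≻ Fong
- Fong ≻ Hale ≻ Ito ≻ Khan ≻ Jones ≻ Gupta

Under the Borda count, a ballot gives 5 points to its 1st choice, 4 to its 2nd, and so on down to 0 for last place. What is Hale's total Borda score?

Borda scores:
  Fong: 4 + 4 + 0 + 0 + 0 + 0 + 5 = 13
  Hale: 3 + 3 + 2 + 5 + 5 + 4 + 4 = 26
  Ito: 0 + 5 + 3 + 1 + 3 + 1 + 3 = 16
  Jones: 2 + 2 + 5 + 2 + 4 + 3 + 1 = 19
  Khan: 5 + 1 + 1 + 3 + 1 + 2 + 2 = 15
  Gupta: 1 + 0 + 4 + 4 + 2 + 5 + 0 = 16

26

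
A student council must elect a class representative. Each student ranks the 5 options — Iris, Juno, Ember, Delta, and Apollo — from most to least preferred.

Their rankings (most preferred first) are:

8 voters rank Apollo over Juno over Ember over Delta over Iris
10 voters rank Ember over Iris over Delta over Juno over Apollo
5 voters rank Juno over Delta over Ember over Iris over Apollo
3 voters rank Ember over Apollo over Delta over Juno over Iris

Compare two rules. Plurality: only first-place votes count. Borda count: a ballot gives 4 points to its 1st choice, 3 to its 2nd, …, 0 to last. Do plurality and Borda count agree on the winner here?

Yes

Plurality first-place counts: Iris 0, Juno 5, Ember 13, Delta 0, Apollo 8 → Ember.
Borda totals: Iris 35, Juno 57, Ember 78, Delta 49, Apollo 41 → Ember.
The two rules agree on Ember.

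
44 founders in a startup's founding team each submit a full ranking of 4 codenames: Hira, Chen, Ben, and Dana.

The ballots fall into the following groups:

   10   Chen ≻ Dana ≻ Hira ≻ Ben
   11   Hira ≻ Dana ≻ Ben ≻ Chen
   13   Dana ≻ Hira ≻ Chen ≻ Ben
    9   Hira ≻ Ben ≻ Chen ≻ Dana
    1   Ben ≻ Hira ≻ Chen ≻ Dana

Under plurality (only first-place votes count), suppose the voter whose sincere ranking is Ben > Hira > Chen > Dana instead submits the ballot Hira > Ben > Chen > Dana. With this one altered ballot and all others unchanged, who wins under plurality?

Hira

First-place totals with the altered ballot: Hira 21, Chen 10, Ben 0, Dana 13.
The winner is unchanged: still Hira.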